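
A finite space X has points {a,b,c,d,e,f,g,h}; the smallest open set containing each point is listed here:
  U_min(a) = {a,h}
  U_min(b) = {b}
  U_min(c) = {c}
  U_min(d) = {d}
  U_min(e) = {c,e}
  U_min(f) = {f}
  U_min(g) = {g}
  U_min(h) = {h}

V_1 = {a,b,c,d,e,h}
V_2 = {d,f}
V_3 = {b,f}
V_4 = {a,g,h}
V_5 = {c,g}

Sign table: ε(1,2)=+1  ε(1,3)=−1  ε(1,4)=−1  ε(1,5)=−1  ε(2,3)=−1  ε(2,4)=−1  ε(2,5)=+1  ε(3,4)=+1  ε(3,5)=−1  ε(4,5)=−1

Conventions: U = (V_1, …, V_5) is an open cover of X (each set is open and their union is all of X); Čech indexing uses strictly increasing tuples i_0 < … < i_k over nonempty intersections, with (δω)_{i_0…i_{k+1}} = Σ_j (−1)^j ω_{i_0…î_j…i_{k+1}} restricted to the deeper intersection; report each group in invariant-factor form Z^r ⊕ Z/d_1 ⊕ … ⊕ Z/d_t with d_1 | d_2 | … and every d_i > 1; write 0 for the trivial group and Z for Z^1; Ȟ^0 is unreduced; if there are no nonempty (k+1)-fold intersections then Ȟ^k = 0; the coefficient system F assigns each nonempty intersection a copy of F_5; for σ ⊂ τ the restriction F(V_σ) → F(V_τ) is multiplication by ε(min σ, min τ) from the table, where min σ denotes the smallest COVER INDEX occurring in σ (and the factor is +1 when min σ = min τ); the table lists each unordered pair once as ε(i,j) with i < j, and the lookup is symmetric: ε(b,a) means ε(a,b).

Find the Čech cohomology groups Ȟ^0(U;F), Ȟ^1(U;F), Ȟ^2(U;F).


nerve simplices:
  V12={d} V13={b} V14={a,h} V15={c} V23={f} V45={g}
C dims 5,6; δ0: rk_F5 5
degree 0: 5−5−0 = 0 → Ȟ^0 ≅ 0
degree 1: 6−0−5 = 1 → Ȟ^1 ≅ Z/5
degree 2: 0−0−0 = 0 → Ȟ^2 ≅ 0

Ȟ^0 ≅ 0, Ȟ^1 ≅ Z/5 and Ȟ^2 ≅ 0


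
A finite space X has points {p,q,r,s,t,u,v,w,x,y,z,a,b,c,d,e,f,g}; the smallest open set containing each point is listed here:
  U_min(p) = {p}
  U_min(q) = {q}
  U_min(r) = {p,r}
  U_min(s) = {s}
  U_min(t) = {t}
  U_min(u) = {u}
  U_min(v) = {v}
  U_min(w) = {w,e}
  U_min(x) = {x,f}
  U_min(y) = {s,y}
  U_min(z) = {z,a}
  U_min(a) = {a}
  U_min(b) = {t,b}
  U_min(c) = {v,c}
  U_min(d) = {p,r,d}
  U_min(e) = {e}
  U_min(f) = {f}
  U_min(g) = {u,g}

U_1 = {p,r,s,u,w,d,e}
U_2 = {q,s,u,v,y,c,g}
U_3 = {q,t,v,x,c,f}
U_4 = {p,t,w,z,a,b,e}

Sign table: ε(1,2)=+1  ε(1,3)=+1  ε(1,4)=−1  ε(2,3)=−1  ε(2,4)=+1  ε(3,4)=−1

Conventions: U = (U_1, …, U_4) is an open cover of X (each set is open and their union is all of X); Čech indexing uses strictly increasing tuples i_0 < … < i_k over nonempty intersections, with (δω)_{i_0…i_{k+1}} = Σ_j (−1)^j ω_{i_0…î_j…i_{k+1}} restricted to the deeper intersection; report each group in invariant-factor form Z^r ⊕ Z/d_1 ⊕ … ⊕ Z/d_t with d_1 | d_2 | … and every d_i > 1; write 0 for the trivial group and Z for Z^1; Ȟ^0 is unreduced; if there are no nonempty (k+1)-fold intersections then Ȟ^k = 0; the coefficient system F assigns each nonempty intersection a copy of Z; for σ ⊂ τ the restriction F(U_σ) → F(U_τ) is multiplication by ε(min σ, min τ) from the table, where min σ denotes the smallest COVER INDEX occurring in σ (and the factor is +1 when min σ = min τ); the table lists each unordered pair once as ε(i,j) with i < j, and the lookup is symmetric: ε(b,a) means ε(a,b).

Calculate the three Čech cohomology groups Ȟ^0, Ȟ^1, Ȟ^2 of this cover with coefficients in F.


nerve of the cover:
  U12={s,u} U14={p,w,e} U23={q,v,c} U34={t}
C dims 4,4; δ0: rk 4, SNF 1^3·2
Ȟ^0 = (4 − 4) − 0 = 0, so Ȟ^0 ≅ 0
Ȟ^1 = (4 − 0) − 4 = 0 plus torsion [2], so Ȟ^1 ≅ Z/2
Ȟ^2 = (0 − 0) − 0 = 0, so Ȟ^2 ≅ 0

Ȟ^0 ≅ 0, Ȟ^1 ≅ Z/2, Ȟ^2 ≅ 0


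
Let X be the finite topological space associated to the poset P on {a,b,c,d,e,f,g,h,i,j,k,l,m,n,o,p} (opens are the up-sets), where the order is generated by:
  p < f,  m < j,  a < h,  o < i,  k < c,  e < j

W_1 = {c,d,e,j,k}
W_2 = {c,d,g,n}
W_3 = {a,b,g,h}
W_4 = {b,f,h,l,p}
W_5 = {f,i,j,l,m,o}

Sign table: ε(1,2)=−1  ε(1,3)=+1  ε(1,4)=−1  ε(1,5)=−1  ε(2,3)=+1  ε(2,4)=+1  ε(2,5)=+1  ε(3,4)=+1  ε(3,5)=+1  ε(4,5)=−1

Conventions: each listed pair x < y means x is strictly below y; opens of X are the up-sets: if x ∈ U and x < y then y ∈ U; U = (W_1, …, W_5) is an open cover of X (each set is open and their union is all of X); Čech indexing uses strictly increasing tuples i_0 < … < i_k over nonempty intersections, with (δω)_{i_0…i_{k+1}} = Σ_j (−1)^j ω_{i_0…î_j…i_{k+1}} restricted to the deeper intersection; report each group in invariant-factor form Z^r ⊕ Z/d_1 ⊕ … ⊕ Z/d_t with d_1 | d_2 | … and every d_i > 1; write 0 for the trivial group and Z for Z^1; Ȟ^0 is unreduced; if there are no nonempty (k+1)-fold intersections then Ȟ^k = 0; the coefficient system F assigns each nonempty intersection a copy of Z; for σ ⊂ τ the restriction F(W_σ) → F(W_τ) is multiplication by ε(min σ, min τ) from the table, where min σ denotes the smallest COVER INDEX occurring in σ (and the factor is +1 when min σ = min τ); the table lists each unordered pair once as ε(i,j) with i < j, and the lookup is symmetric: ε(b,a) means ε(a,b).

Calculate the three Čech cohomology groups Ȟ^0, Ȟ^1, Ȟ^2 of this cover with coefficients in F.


Ȟ^0(U;F) ≅ 0,  Ȟ^1(U;F) ≅ Z/2,  Ȟ^2(U;F) ≅ 0

intersection data:
  W12={c,d} W15={j} W23={g} W34={b,h} W45={f,l}
C dims 5,5; δ0: rk 5, SNF 1^4·2
Ȟ^0 = (5 − 5) − 0 = 0, so Ȟ^0 ≅ 0
Ȟ^1 = (5 − 0) − 5 = 0 plus torsion [2], so Ȟ^1 ≅ Z/2
Ȟ^2 = (0 − 0) − 0 = 0, so Ȟ^2 ≅ 0


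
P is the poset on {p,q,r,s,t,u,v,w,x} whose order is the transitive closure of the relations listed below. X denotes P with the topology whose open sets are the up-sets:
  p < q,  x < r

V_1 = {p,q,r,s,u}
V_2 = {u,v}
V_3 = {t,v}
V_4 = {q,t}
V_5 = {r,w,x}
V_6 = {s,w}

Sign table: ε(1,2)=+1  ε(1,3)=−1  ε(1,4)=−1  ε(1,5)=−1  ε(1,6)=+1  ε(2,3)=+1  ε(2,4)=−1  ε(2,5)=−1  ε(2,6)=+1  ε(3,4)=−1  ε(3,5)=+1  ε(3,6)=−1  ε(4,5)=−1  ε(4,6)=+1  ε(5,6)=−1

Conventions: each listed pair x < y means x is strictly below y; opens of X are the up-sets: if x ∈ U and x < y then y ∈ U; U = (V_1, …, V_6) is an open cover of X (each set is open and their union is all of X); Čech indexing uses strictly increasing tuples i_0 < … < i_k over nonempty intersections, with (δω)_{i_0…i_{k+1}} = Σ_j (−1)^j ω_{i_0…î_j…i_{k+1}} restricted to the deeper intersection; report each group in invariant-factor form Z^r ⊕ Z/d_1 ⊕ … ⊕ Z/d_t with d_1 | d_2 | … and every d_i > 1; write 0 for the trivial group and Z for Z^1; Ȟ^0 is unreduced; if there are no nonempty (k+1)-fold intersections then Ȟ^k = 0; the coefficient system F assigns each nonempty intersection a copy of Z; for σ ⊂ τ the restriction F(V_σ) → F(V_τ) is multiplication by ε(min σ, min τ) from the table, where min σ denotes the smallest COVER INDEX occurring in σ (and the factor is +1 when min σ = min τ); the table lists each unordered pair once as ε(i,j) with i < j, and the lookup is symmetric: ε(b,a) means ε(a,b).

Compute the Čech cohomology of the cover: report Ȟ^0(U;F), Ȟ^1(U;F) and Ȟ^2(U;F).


Ȟ^0 = Z,  Ȟ^1 = Z^2,  Ȟ^2 = 0

nonempty overlaps:
  V12={u} V14={q} V15={r} V16={s} V23={v} V34={t} V56={w}
C dims 6,7; δ0: rk 5, SNF 1^5
degree 0: 6−5−0 = 1 → Ȟ^0 ≅ Z
degree 1: 7−0−5 = 2 → Ȟ^1 ≅ Z^2
degree 2: 0−0−0 = 0 → Ȟ^2 ≅ 0


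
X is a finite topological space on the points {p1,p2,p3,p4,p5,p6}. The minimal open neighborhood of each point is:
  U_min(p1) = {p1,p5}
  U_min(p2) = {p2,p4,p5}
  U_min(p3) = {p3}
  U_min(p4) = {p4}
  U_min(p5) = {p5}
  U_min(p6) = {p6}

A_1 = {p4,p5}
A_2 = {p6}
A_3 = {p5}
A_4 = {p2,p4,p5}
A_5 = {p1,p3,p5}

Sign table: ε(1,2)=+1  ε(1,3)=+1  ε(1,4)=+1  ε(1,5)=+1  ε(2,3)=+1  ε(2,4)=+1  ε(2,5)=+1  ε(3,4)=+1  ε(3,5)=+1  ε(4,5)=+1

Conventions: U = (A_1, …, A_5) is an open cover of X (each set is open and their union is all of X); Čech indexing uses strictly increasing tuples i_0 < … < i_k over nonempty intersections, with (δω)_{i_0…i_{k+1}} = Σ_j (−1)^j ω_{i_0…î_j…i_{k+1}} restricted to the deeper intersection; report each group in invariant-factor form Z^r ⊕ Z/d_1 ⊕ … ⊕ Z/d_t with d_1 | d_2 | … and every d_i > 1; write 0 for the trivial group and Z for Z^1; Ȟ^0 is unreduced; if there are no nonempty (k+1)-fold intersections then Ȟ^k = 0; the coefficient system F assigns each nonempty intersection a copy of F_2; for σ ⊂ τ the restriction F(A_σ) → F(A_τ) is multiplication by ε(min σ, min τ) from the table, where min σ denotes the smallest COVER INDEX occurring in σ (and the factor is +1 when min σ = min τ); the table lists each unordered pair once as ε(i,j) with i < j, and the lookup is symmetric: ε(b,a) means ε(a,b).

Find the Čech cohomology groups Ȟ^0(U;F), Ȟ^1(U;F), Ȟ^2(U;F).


Ȟ^0 = Z/2 ⊕ Z/2, Ȟ^1 = 0 and Ȟ^2 = 0

cover nerve:
  A13={p5} A14={p4,p5} A15={p5} A34={p5} A35={p5} A45={p5}
  A134={p5} A135={p5} A145={p5} A345={p5}
  A1345={p5}
C dims 5,6,4,1; δ0: rk_F2 3; δ1: rk_F2 3; δ2: rk_F2 1
Ȟ^0: (5−3)−0=2 ⇒ Z/2 ⊕ Z/2
Ȟ^1: (6−3)−3=0 ⇒ 0
Ȟ^2: (4−1)−3=0 ⇒ 0


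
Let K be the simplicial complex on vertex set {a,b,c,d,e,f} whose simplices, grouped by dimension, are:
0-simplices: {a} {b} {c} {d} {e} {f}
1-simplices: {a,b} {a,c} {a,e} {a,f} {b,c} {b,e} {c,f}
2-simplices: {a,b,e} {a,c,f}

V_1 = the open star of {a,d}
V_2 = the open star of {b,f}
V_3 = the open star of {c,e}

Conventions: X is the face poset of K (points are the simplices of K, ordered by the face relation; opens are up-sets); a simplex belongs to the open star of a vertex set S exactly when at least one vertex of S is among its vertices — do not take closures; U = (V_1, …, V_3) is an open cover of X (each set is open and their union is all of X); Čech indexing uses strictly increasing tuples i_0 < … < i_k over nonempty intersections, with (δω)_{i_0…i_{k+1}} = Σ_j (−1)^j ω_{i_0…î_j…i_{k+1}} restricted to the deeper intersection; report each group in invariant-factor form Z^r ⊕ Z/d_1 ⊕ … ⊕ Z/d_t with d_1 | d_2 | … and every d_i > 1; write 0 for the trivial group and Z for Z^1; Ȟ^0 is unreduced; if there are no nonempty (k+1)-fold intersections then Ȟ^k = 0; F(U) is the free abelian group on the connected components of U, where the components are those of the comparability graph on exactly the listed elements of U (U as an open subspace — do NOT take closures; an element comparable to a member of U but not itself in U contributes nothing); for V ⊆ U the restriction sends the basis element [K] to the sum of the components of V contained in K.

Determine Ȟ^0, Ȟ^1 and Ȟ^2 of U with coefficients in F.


Ȟ^0 = Z^2,  Ȟ^1 = Z,  Ȟ^2 = 0

nerve simplices:
  V1={{a},{d},{a,b},{a,c},{a,e},{a,f},{a,b,e},{a,c,f}} V2={{b},{f},{a,b},{a,f},{b,c},{b,e},{c,f},{a,b,e},{a,c,f}} V3={{c},{e},{a,c},{a,e},{b,c},{b,e},{c,f},{a,b,e},{a,c,f}}
  V12={{a,b},{a,f},{a,b,e},{a,c,f}} V13={{a,c},{a,e},{a,b,e},{a,c,f}} V23={{b,c},{b,e},{c,f},{a,b,e},{a,c,f}}
  V123={{a,b,e},{a,c,f}}
components per intersection:
  V1: {{a},{a,b},{a,c},{a,e},{a,f},{a,b,e},{a,c,f}} {{d}}
  V2: {{b},{a,b},{b,c},{b,e},{a,b,e}} {{f},{a,f},{c,f},{a,c,f}}
  V3: {{c},{a,c},{b,c},{c,f},{a,c,f}} {{e},{a,e},{b,e},{a,b,e}}
  V12: {{a,b},{a,b,e}} {{a,f},{a,c,f}}
  V13: {{a,c},{a,c,f}} {{a,e},{a,b,e}}
  V23: {{b,c}} {{b,e},{a,b,e}} {{c,f},{a,c,f}}
  V123: {{a,b,e}} {{a,c,f}}
C dims 6,7,2; δ0: rk 4, SNF 1^4; δ1: rk 2, SNF 1^2
degree 0: 6−4−0 = 2 → Ȟ^0 ≅ Z^2
degree 1: 7−2−4 = 1 → Ȟ^1 ≅ Z
degree 2: 2−0−2 = 0 → Ȟ^2 ≅ 0


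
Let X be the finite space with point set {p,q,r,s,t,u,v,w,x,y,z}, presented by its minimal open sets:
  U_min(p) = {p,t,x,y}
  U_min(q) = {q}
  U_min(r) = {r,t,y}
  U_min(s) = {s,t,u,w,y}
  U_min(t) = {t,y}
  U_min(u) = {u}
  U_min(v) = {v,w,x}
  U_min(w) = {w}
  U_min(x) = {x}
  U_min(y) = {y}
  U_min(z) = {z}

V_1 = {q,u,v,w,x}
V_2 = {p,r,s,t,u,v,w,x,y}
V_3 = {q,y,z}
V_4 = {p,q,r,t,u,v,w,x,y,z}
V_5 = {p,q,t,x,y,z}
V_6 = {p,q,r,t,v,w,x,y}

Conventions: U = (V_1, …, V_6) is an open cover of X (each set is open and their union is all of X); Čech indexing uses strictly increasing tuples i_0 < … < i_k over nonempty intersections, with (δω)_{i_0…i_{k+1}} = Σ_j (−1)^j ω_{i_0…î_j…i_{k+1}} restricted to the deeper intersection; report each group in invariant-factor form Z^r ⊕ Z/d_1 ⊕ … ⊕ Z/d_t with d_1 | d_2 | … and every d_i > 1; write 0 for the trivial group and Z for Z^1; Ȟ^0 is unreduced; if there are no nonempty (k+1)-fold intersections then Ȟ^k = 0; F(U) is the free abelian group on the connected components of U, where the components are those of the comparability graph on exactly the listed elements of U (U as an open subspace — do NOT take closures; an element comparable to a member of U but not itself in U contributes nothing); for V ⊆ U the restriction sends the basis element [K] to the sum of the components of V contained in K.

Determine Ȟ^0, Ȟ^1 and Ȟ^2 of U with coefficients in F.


Ȟ^0(U;F) ≅ Z^3, Ȟ^1(U;F) ≅ 0 and Ȟ^2(U;F) ≅ 0

cover nerve:
  V12={u,v,w,x} V13={q} V14={q,u,v,w,x} V15={q,x} V16={q,v,w,x} V23={y} V24={p,r,t,u,v,w,x,y} V25={p,t,x,y} V26={p,r,t,v,w,x,y} V34={q,y,z} V35={q,y,z} V36={q,y} V45={p,q,t,x,y,z} V46={p,q,r,t,v,w,x,y} V56={p,q,t,x,y}
  V124={u,v,w,x} V125={x} V126={v,w,x} V134={q} V135={q} V136={q} V145={q,x} V146={q,v,w,x} V156={q,x} V234={y} V235={y} V236={y} V245={p,t,x,y} V246={p,r,t,v,w,x,y} V256={p,t,x,y} V345={q,y,z} V346={q,y} V356={q,y} V456={p,q,t,x,y}
  V1245={x} V1246={v,w,x} V1256={x} V1345={q} V1346={q} V1356={q} V1456={q,x} V2345={y} V2346={y} V2356={y} V2456={p,t,x,y} V3456={q,y}
  V12456={x} V13456={q} V23456={y}
components per intersection:
  V1: {q} {u} {v,w,x}
  V2: {p,r,s,t,u,v,w,x,y}
  V3: {q} {y} {z}
  V4: {p,r,t,v,w,x,y} {q} {u} {z}
  V5: {p,t,x,y} {q} {z}
  V6: {p,r,t,v,w,x,y} {q}
  V12: {u} {v,w,x}
  V13: {q}
  V14: {q} {u} {v,w,x}
  V15: {q} {x}
  V16: {q} {v,w,x}
  V23: {y}
  V24: {p,r,t,v,w,x,y} {u}
  V25: {p,t,x,y}
  V26: {p,r,t,v,w,x,y}
  V34: {q} {y} {z}
  V35: {q} {y} {z}
  V36: {q} {y}
  V45: {p,t,x,y} {q} {z}
  V46: {p,r,t,v,w,x,y} {q}
  V56: {p,t,x,y} {q}
  V124: {u} {v,w,x}
  V125: {x}
  V126: {v,w,x}
  V134: {q}
  V135: {q}
  V136: {q}
  V145: {q} {x}
  V146: {q} {v,w,x}
  V156: {q} {x}
  V234: {y}
  V235: {y}
  V236: {y}
  V245: {p,t,x,y}
  V246: {p,r,t,v,w,x,y}
  V256: {p,t,x,y}
  V345: {q} {y} {z}
  V346: {q} {y}
  V356: {q} {y}
  V456: {p,t,x,y} {q}
  V1245: {x}
  V1246: {v,w,x}
  V1256: {x}
  V1345: {q}
  V1346: {q}
  V1356: {q}
  V1456: {q} {x}
  V2345: {y}
  V2346: {y}
  V2356: {y}
  V2456: {p,t,x,y}
  V3456: {q} {y}
  V12456: {x}
  V13456: {q}
  V23456: {y}
C dims 16,30,28,14; δ0: rk 13, SNF 1^13; δ1: rk 17, SNF 1^17; δ2: rk 11, SNF 1^11
Ȟ^0: (16−13)−0=3 ⇒ Z^3
Ȟ^1: (30−17)−13=0 ⇒ 0
Ȟ^2: (28−11)−17=0 ⇒ 0


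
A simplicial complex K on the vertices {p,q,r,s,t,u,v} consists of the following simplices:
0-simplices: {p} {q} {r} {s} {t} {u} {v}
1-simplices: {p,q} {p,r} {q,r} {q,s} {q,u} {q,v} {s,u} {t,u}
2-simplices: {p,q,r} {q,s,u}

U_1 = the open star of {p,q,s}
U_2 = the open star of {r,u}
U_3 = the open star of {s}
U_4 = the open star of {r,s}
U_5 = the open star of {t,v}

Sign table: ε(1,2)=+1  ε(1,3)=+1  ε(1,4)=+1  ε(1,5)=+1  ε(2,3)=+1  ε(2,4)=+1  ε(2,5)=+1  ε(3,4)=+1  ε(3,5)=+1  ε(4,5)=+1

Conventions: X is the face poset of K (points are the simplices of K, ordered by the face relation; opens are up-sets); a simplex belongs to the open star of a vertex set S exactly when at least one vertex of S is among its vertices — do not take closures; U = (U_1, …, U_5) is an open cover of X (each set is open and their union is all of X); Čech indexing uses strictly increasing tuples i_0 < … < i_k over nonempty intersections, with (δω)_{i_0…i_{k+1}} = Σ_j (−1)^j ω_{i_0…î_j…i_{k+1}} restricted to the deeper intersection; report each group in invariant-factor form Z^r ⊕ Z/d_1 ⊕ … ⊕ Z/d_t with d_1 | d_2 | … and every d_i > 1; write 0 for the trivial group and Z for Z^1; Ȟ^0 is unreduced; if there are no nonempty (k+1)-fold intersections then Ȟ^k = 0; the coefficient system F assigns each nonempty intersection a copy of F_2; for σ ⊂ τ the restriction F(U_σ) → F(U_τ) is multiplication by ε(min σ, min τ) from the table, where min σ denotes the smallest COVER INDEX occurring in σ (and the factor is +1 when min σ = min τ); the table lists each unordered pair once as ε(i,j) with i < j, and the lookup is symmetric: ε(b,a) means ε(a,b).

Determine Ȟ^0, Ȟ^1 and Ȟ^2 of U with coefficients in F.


nerve simplices:
  U1={{p},{q},{s},{p,q},{p,r},{q,r},{q,s},{q,u},{q,v},{s,u},{p,q,r},{q,s,u}} U2={{r},{u},{p,r},{q,r},{q,u},{s,u},{t,u},{p,q,r},{q,s,u}} U3={{s},{q,s},{s,u},{q,s,u}} U4={{r},{s},{p,r},{q,r},{q,s},{s,u},{p,q,r},{q,s,u}} U5={{t},{v},{q,v},{t,u}}
  U12={{p,r},{q,r},{q,u},{s,u},{p,q,r},{q,s,u}} U13={{s},{q,s},{s,u},{q,s,u}} U14={{s},{p,r},{q,r},{q,s},{s,u},{p,q,r},{q,s,u}} U15={{q,v}} U23={{s,u},{q,s,u}} U24={{r},{p,r},{q,r},{s,u},{p,q,r},{q,s,u}} U25={{t,u}} U34={{s},{q,s},{s,u},{q,s,u}}
  U123={{s,u},{q,s,u}} U124={{p,r},{q,r},{s,u},{p,q,r},{q,s,u}} U134={{s},{q,s},{s,u},{q,s,u}} U234={{s,u},{q,s,u}}
  U1234={{s,u},{q,s,u}}
C dims 5,8,4,1; δ0: rk_F2 4; δ1: rk_F2 3; δ2: rk_F2 1
degree 0: 5−4−0 = 1 → Ȟ^0 ≅ Z/2
degree 1: 8−3−4 = 1 → Ȟ^1 ≅ Z/2
degree 2: 4−1−3 = 0 → Ȟ^2 ≅ 0

Ȟ^0(U;F) ≅ Z/2,  Ȟ^1(U;F) ≅ Z/2,  Ȟ^2(U;F) ≅ 0


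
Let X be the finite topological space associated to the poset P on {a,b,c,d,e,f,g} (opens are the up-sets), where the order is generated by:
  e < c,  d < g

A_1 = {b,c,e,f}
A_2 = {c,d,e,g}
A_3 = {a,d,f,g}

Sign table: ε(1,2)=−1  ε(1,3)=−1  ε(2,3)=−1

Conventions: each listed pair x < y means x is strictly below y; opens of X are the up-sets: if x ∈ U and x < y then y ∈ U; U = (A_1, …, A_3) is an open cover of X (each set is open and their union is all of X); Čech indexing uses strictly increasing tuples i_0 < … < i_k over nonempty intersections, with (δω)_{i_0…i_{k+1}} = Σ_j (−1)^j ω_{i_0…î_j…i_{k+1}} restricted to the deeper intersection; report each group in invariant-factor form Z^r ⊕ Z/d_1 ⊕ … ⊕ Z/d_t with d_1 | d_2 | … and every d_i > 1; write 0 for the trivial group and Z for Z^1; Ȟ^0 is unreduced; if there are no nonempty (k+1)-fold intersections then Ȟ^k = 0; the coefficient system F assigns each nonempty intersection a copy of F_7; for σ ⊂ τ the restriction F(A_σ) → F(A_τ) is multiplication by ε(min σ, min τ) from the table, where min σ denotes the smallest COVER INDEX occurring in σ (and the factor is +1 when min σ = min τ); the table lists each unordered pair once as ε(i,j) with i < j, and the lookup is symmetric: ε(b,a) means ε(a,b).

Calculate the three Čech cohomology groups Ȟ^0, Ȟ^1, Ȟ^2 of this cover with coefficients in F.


Ȟ^0 ≅ 0, Ȟ^1 ≅ 0, Ȟ^2 ≅ 0

nonempty intersections:
  A12={c,e} A13={f} A23={d,g}
C dims 3,3; δ0: rk_F7 3
Ȟ^0: (3−3)−0=0 ⇒ 0
Ȟ^1: (3−0)−3=0 ⇒ 0
Ȟ^2: (0−0)−0=0 ⇒ 0


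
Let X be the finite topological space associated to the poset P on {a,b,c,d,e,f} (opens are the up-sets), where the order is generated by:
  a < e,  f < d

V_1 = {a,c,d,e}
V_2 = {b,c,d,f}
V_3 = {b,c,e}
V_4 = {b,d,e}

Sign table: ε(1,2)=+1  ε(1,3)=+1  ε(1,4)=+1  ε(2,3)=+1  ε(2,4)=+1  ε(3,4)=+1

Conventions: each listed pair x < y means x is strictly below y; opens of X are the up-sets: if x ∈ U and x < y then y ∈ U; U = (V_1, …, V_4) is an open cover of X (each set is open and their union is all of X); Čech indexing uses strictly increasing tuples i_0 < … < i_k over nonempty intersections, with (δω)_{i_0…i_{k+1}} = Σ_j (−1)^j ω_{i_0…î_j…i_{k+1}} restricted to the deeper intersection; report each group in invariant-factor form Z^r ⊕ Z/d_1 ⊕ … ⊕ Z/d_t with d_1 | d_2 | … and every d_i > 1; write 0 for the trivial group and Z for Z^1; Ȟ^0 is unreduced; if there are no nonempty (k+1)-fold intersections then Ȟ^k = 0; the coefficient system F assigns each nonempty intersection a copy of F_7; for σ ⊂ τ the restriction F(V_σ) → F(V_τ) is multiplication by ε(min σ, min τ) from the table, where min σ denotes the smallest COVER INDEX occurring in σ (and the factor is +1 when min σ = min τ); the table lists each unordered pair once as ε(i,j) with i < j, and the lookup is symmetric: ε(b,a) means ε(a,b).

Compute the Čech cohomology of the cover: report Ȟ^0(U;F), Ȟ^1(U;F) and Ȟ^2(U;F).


cover nerve:
  V12={c,d} V13={c,e} V14={d,e} V23={b,c} V24={b,d} V34={b,e}
  V123={c} V124={d} V134={e} V234={b}
C dims 4,6,4; δ0: rk_F7 3; δ1: rk_F7 3
Ȟ^0: (4−3)−0=1 ⇒ Z/7
Ȟ^1: (6−3)−3=0 ⇒ 0
Ȟ^2: (4−0)−3=1 ⇒ Z/7

Ȟ^0 = Z/7,  Ȟ^1 = 0,  Ȟ^2 = Z/7


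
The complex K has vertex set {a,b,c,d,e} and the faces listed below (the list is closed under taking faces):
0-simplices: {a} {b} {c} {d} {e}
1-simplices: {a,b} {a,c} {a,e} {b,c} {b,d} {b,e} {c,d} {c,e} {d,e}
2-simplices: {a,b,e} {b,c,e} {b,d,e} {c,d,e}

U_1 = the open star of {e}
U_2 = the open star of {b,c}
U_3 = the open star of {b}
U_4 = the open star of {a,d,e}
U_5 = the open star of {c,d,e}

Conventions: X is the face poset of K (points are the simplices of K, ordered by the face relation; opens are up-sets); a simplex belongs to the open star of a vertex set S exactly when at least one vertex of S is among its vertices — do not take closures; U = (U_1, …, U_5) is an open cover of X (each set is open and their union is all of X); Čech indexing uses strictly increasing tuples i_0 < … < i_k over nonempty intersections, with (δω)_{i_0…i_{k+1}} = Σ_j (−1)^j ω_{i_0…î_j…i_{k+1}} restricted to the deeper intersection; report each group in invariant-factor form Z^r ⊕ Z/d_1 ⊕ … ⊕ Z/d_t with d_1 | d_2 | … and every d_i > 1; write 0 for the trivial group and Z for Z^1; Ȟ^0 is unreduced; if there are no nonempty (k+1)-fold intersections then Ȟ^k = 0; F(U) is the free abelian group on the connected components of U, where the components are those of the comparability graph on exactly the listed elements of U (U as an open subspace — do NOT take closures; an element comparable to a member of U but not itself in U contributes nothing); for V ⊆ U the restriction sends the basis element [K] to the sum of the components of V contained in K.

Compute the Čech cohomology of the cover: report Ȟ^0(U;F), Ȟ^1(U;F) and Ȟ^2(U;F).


Ȟ^0 ≅ Z; Ȟ^1 ≅ Z; Ȟ^2 ≅ 0

cover nerve:
  U1={{e},{a,e},{b,e},{c,e},{d,e},{a,b,e},{b,c,e},{b,d,e},{c,d,e}} U2={{b},{c},{a,b},{a,c},{b,c},{b,d},{b,e},{c,d},{c,e},{a,b,e},{b,c,e},{b,d,e},{c,d,e}} U3={{b},{a,b},{b,c},{b,d},{b,e},{a,b,e},{b,c,e},{b,d,e}} U4={{a},{d},{e},{a,b},{a,c},{a,e},{b,d},{b,e},{c,d},{c,e},{d,e},{a,b,e},{b,c,e},{b,d,e},{c,d,e}} U5={{c},{d},{e},{a,c},{a,e},{b,c},{b,d},{b,e},{c,d},{c,e},{d,e},{a,b,e},{b,c,e},{b,d,e},{c,d,e}}
  U12={{b,e},{c,e},{a,b,e},{b,c,e},{b,d,e},{c,d,e}} U13={{b,e},{a,b,e},{b,c,e},{b,d,e}} U14={{e},{a,e},{b,e},{c,e},{d,e},{a,b,e},{b,c,e},{b,d,e},{c,d,e}} U15={{e},{a,e},{b,e},{c,e},{d,e},{a,b,e},{b,c,e},{b,d,e},{c,d,e}} U23={{b},{a,b},{b,c},{b,d},{b,e},{a,b,e},{b,c,e},{b,d,e}} U24={{a,b},{a,c},{b,d},{b,e},{c,d},{c,e},{a,b,e},{b,c,e},{b,d,e},{c,d,e}} U25={{c},{a,c},{b,c},{b,d},{b,e},{c,d},{c,e},{a,b,e},{b,c,e},{b,d,e},{c,d,e}} U34={{a,b},{b,d},{b,e},{a,b,e},{b,c,e},{b,d,e}} U35={{b,c},{b,d},{b,e},{a,b,e},{b,c,e},{b,d,e}} U45={{d},{e},{a,c},{a,e},{b,d},{b,e},{c,d},{c,e},{d,e},{a,b,e},{b,c,e},{b,d,e},{c,d,e}}
  U123={{b,e},{a,b,e},{b,c,e},{b,d,e}} U124={{b,e},{c,e},{a,b,e},{b,c,e},{b,d,e},{c,d,e}} U125={{b,e},{c,e},{a,b,e},{b,c,e},{b,d,e},{c,d,e}} U134={{b,e},{a,b,e},{b,c,e},{b,d,e}} U135={{b,e},{a,b,e},{b,c,e},{b,d,e}} U145={{e},{a,e},{b,e},{c,e},{d,e},{a,b,e},{b,c,e},{b,d,e},{c,d,e}} U234={{a,b},{b,d},{b,e},{a,b,e},{b,c,e},{b,d,e}} U235={{b,c},{b,d},{b,e},{a,b,e},{b,c,e},{b,d,e}} U245={{a,c},{b,d},{b,e},{c,d},{c,e},{a,b,e},{b,c,e},{b,d,e},{c,d,e}} U345={{b,d},{b,e},{a,b,e},{b,c,e},{b,d,e}}
  U1234={{b,e},{a,b,e},{b,c,e},{b,d,e}} U1235={{b,e},{a,b,e},{b,c,e},{b,d,e}} U1245={{b,e},{c,e},{a,b,e},{b,c,e},{b,d,e},{c,d,e}} U1345={{b,e},{a,b,e},{b,c,e},{b,d,e}} U2345={{b,d},{b,e},{a,b,e},{b,c,e},{b,d,e}}
  U12345={{b,e},{a,b,e},{b,c,e},{b,d,e}}
components per intersection:
  U1: {{e},{a,e},{b,e},{c,e},{d,e},{a,b,e},{b,c,e},{b,d,e},{c,d,e}}
  U2: {{b},{c},{a,b},{a,c},{b,c},{b,d},{b,e},{c,d},{c,e},{a,b,e},{b,c,e},{b,d,e},{c,d,e}}
  U3: {{b},{a,b},{b,c},{b,d},{b,e},{a,b,e},{b,c,e},{b,d,e}}
  U4: {{a},{d},{e},{a,b},{a,c},{a,e},{b,d},{b,e},{c,d},{c,e},{d,e},{a,b,e},{b,c,e},{b,d,e},{c,d,e}}
  U5: {{c},{d},{e},{a,c},{a,e},{b,c},{b,d},{b,e},{c,d},{c,e},{d,e},{a,b,e},{b,c,e},{b,d,e},{c,d,e}}
  U12: {{b,e},{c,e},{a,b,e},{b,c,e},{b,d,e},{c,d,e}}
  U13: {{b,e},{a,b,e},{b,c,e},{b,d,e}}
  U14: {{e},{a,e},{b,e},{c,e},{d,e},{a,b,e},{b,c,e},{b,d,e},{c,d,e}}
  U15: {{e},{a,e},{b,e},{c,e},{d,e},{a,b,e},{b,c,e},{b,d,e},{c,d,e}}
  U23: {{b},{a,b},{b,c},{b,d},{b,e},{a,b,e},{b,c,e},{b,d,e}}
  U24: {{a,b},{b,d},{b,e},{c,d},{c,e},{a,b,e},{b,c,e},{b,d,e},{c,d,e}} {{a,c}}
  U25: {{c},{a,c},{b,c},{b,d},{b,e},{c,d},{c,e},{a,b,e},{b,c,e},{b,d,e},{c,d,e}}
  U34: {{a,b},{b,d},{b,e},{a,b,e},{b,c,e},{b,d,e}}
  U35: {{b,c},{b,d},{b,e},{a,b,e},{b,c,e},{b,d,e}}
  U45: {{d},{e},{a,e},{b,d},{b,e},{c,d},{c,e},{d,e},{a,b,e},{b,c,e},{b,d,e},{c,d,e}} {{a,c}}
  U123: {{b,e},{a,b,e},{b,c,e},{b,d,e}}
  U124: {{b,e},{c,e},{a,b,e},{b,c,e},{b,d,e},{c,d,e}}
  U125: {{b,e},{c,e},{a,b,e},{b,c,e},{b,d,e},{c,d,e}}
  U134: {{b,e},{a,b,e},{b,c,e},{b,d,e}}
  U135: {{b,e},{a,b,e},{b,c,e},{b,d,e}}
  U145: {{e},{a,e},{b,e},{c,e},{d,e},{a,b,e},{b,c,e},{b,d,e},{c,d,e}}
  U234: {{a,b},{b,d},{b,e},{a,b,e},{b,c,e},{b,d,e}}
  U235: {{b,c},{b,d},{b,e},{a,b,e},{b,c,e},{b,d,e}}
  U245: {{a,c}} {{b,d},{b,e},{c,d},{c,e},{a,b,e},{b,c,e},{b,d,e},{c,d,e}}
  U345: {{b,d},{b,e},{a,b,e},{b,c,e},{b,d,e}}
  U1234: {{b,e},{a,b,e},{b,c,e},{b,d,e}}
  U1235: {{b,e},{a,b,e},{b,c,e},{b,d,e}}
  U1245: {{b,e},{c,e},{a,b,e},{b,c,e},{b,d,e},{c,d,e}}
  U1345: {{b,e},{a,b,e},{b,c,e},{b,d,e}}
  U2345: {{b,d},{b,e},{a,b,e},{b,c,e},{b,d,e}}
  U12345: {{b,e},{a,b,e},{b,c,e},{b,d,e}}
C dims 5,12,11,5; δ0: rk 4, SNF 1^4; δ1: rk 7, SNF 1^7; δ2: rk 4, SNF 1^4
Ȟ^0: (5−4)−0=1 ⇒ Z
Ȟ^1: (12−7)−4=1 ⇒ Z
Ȟ^2: (11−4)−7=0 ⇒ 0


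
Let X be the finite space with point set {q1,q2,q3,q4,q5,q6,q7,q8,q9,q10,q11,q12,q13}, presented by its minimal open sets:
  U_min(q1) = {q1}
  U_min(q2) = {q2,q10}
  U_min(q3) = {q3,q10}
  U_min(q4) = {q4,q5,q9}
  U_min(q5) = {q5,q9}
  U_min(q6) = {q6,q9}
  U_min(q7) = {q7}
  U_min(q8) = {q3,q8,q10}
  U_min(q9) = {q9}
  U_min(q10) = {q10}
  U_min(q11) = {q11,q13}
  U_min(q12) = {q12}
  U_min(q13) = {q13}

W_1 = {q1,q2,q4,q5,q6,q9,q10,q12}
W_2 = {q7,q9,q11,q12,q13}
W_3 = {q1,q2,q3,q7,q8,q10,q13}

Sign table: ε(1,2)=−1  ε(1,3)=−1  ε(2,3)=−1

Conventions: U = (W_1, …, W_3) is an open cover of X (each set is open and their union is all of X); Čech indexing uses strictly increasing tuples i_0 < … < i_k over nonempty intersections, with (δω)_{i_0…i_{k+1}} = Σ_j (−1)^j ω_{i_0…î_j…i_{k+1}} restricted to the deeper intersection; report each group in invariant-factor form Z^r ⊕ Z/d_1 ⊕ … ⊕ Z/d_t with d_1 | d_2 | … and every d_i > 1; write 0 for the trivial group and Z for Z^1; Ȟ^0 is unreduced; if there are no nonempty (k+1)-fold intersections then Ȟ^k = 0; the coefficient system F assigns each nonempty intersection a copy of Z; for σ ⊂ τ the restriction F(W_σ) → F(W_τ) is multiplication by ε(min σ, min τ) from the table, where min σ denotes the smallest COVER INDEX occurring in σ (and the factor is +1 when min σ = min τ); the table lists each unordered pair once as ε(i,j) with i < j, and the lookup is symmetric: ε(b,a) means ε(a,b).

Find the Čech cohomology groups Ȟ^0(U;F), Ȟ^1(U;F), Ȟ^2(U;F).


Ȟ^0(U;F) ≅ 0, Ȟ^1(U;F) ≅ Z/2 and Ȟ^2(U;F) ≅ 0

nonempty intersections:
  W12={q9,q12} W13={q1,q2,q10} W23={q7,q13}
C dims 3,3; δ0: rk 3, SNF 1^2·2
Ȟ^0: (3−3)−0=0 ⇒ 0
Ȟ^1: (3−0)−3=0 plus torsion [2] ⇒ Z/2
Ȟ^2: (0−0)−0=0 ⇒ 0


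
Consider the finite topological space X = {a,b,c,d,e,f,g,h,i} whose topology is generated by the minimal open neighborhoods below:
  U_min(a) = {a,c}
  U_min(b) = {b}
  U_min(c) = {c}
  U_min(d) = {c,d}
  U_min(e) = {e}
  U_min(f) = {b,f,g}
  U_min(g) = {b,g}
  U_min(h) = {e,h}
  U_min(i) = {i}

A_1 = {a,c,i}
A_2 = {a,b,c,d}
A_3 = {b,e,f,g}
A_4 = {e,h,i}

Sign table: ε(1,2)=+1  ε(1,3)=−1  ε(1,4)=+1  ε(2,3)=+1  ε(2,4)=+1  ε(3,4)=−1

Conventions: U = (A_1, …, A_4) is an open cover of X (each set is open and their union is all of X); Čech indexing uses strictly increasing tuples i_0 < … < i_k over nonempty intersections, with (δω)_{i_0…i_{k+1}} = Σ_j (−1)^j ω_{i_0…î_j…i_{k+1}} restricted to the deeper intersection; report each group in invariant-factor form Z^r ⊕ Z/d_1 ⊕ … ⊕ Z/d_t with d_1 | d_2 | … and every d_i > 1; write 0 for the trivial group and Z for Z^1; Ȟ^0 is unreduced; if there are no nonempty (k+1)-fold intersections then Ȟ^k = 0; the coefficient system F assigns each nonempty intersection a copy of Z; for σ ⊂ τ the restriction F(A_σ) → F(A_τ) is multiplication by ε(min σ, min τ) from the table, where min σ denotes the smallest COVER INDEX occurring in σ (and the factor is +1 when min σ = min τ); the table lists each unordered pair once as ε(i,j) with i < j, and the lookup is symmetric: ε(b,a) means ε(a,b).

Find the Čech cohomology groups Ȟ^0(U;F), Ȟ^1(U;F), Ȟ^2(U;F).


Ȟ^0 ≅ 0; Ȟ^1 ≅ Z/2; Ȟ^2 ≅ 0

nerve simplices:
  A12={a,c} A14={i} A23={b} A34={e}
C dims 4,4; δ0: rk 4, SNF 1^3·2
degree 0: 4−4−0 = 0 → Ȟ^0 ≅ 0
degree 1: 4−0−4 = 0 plus torsion [2] → Ȟ^1 ≅ Z/2
degree 2: 0−0−0 = 0 → Ȟ^2 ≅ 0


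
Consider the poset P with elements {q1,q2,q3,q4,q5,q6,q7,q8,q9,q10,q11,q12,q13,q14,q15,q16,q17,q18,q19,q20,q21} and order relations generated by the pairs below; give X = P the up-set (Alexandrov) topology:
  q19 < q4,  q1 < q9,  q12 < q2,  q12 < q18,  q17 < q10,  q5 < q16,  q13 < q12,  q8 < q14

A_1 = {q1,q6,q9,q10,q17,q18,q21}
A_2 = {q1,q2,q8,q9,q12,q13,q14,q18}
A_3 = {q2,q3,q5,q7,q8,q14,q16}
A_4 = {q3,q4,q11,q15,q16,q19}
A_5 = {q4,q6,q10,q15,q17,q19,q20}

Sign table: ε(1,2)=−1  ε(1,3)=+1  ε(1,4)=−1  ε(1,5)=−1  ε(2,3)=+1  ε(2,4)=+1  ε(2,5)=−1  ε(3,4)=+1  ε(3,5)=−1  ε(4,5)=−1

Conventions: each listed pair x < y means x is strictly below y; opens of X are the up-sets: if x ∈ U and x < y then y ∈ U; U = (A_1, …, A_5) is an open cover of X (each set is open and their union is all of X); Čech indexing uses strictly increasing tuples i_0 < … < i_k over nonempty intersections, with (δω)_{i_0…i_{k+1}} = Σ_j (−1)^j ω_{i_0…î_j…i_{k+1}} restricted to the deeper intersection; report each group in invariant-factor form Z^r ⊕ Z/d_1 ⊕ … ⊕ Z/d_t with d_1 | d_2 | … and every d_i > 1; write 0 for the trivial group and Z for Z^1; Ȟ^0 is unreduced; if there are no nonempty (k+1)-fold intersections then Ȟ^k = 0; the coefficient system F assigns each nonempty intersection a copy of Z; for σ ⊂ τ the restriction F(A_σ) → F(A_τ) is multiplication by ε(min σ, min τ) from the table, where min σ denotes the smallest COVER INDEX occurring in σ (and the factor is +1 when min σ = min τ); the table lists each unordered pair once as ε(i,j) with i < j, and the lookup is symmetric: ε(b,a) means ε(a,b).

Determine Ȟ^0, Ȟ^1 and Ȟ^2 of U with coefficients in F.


Ȟ^0 ≅ 0, Ȟ^1 ≅ Z/2, Ȟ^2 ≅ 0

nonempty overlaps:
  A12={q1,q9,q18} A15={q6,q10,q17} A23={q2,q8,q14} A34={q3,q16} A45={q4,q15,q19}
C dims 5,5; δ0: rk 5, SNF 1^4·2
degree 0: 5−5−0 = 0 → Ȟ^0 ≅ 0
degree 1: 5−0−5 = 0 plus torsion [2] → Ȟ^1 ≅ Z/2
degree 2: 0−0−0 = 0 → Ȟ^2 ≅ 0


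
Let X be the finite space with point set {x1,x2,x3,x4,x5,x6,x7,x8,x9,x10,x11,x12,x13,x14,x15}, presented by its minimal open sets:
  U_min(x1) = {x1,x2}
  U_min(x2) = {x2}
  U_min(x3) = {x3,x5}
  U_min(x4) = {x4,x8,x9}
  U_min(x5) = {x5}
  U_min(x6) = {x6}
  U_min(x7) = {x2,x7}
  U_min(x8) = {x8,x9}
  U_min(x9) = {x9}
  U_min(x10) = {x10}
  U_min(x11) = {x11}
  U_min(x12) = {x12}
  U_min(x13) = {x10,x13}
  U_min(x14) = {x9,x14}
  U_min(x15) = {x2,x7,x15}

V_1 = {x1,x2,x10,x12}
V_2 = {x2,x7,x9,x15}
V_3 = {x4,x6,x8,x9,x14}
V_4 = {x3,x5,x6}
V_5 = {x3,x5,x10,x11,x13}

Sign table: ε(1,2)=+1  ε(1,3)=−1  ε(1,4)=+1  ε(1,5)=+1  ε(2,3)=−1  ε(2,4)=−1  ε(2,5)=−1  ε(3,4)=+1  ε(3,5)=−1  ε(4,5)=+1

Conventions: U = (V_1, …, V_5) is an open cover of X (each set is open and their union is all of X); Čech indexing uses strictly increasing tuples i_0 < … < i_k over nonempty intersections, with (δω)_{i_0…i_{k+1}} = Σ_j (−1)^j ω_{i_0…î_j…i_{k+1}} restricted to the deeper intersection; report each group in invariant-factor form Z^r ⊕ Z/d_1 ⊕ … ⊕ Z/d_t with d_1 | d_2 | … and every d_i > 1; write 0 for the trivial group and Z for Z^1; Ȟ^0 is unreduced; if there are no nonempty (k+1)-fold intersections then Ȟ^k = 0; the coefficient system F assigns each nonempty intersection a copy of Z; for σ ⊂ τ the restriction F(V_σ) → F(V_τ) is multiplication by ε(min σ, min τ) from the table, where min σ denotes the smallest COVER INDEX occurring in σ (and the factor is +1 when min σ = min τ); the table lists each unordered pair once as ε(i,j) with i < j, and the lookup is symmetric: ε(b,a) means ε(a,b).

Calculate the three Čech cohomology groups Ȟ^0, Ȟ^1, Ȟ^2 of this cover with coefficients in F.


cover nerve:
  V12={x2} V15={x10} V23={x9} V34={x6} V45={x3,x5}
C dims 5,5; δ0: rk 5, SNF 1^4·2
Ȟ^0: (5−5)−0=0 ⇒ 0
Ȟ^1: (5−0)−5=0 plus torsion [2] ⇒ Z/2
Ȟ^2: (0−0)−0=0 ⇒ 0

Ȟ^0 = 0, Ȟ^1 = Z/2, Ȟ^2 = 0


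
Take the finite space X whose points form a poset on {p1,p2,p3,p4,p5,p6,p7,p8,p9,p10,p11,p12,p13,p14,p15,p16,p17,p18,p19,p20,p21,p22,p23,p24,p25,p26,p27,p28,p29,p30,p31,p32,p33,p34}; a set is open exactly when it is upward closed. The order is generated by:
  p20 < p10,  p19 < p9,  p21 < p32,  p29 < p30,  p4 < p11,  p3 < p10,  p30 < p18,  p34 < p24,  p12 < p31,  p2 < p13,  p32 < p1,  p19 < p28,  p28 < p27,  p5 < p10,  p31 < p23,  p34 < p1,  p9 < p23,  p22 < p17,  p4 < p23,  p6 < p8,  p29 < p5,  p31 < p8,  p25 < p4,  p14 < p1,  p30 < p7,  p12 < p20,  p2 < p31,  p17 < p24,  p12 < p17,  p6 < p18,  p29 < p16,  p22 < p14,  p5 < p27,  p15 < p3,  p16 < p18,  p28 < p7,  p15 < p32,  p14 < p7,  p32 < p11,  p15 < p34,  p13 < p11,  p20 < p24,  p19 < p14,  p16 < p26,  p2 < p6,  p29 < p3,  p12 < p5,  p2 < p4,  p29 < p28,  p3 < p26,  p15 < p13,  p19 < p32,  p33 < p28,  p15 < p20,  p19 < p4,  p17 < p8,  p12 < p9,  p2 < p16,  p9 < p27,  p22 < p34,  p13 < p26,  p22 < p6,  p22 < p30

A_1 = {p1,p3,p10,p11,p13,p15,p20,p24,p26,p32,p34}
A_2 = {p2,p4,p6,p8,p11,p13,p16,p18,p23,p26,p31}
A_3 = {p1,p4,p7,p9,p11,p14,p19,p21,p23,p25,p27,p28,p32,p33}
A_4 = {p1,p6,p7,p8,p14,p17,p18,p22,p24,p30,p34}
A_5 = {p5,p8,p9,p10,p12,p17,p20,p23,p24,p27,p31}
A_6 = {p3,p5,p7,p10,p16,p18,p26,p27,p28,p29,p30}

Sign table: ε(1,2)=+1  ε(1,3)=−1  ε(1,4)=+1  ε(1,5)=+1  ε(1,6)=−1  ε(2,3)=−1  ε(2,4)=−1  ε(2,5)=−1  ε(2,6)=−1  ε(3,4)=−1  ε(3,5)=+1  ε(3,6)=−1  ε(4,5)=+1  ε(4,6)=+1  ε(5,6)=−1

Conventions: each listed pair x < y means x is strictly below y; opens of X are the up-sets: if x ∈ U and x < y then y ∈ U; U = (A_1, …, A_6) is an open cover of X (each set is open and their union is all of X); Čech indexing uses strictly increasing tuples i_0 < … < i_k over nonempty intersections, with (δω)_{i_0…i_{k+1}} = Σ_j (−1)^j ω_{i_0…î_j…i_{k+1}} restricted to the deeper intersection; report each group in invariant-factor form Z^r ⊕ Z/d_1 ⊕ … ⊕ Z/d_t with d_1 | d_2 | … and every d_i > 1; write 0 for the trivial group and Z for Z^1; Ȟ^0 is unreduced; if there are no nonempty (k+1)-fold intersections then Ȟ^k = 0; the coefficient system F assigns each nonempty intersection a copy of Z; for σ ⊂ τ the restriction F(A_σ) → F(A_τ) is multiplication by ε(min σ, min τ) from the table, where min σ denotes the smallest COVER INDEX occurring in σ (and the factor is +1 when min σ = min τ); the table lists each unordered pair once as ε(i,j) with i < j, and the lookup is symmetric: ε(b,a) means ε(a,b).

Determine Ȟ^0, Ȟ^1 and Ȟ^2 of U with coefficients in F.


Ȟ^0 = 0; Ȟ^1 = Z/2; Ȟ^2 = Z

nonempty overlaps:
  A12={p11,p13,p26} A13={p1,p11,p32} A14={p1,p24,p34} A15={p10,p20,p24} A16={p3,p10,p26} A23={p4,p11,p23} A24={p6,p8,p18} A25={p8,p23,p31} A26={p16,p18,p26} A34={p1,p7,p14} A35={p9,p23,p27} A36={p7,p27,p28} A45={p8,p17,p24} A46={p7,p18,p30} A56={p5,p10,p27}
  A123={p11} A126={p26} A134={p1} A145={p24} A156={p10} A235={p23} A245={p8} A246={p18} A346={p7} A356={p27}
C dims 6,15,10; δ0: rk 6, SNF 1^5·2; δ1: rk 9, SNF 1^9
degree 0: 6−6−0 = 0 → Ȟ^0 ≅ 0
degree 1: 15−9−6 = 0 plus torsion [2] → Ȟ^1 ≅ Z/2
degree 2: 10−0−9 = 1 → Ȟ^2 ≅ Z


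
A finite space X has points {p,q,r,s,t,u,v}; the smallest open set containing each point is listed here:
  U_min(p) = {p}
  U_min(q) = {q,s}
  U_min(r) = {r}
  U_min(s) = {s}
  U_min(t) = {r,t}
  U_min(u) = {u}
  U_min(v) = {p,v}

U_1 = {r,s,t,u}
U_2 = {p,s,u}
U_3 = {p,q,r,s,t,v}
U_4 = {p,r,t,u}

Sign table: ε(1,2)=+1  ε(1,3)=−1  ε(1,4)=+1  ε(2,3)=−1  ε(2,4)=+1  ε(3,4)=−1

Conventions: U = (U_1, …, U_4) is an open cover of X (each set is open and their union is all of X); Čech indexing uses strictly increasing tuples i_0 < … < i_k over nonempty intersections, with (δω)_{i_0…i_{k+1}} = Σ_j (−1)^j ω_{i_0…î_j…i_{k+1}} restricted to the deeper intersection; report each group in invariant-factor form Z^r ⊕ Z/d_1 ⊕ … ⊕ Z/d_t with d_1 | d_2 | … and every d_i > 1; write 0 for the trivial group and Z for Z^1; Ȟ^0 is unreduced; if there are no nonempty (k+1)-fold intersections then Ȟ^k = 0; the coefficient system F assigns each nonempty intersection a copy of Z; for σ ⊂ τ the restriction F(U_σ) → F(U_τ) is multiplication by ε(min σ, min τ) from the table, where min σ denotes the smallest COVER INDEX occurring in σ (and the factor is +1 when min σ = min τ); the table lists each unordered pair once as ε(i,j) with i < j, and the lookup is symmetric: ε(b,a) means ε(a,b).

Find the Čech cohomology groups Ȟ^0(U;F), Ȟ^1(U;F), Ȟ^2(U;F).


Ȟ^0 = Z, Ȟ^1 = 0 and Ȟ^2 = Z

nerve simplices:
  U12={s,u} U13={r,s,t} U14={r,t,u} U23={p,s} U24={p,u} U34={p,r,t}
  U123={s} U124={u} U134={r,t} U234={p}
C dims 4,6,4; δ0: rk 3, SNF 1^3; δ1: rk 3, SNF 1^3
degree 0: 4−3−0 = 1 → Ȟ^0 ≅ Z
degree 1: 6−3−3 = 0 → Ȟ^1 ≅ 0
degree 2: 4−0−3 = 1 → Ȟ^2 ≅ Z


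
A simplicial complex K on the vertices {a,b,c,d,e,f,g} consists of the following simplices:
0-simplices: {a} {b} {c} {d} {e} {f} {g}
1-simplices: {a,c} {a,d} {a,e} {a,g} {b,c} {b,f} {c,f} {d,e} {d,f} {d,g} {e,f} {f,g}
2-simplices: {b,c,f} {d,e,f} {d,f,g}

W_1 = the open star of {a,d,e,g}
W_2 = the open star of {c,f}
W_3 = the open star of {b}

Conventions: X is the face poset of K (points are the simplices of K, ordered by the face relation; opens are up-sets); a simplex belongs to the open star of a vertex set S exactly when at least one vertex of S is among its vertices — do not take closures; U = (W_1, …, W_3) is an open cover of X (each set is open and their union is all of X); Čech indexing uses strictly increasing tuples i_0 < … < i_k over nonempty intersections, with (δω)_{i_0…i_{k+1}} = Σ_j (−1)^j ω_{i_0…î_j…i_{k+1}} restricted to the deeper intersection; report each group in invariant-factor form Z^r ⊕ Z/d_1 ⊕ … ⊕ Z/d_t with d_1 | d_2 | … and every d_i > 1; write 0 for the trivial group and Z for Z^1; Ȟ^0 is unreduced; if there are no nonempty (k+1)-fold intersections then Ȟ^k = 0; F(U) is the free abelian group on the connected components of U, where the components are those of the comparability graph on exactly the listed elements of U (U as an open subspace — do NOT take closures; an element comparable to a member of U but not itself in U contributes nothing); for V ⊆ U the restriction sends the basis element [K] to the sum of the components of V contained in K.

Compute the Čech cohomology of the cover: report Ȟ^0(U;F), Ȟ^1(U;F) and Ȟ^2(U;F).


Ȟ^0(U;F) ≅ Z, Ȟ^1(U;F) ≅ Z, Ȟ^2(U;F) ≅ 0

nerve simplices:
  W1={{a},{d},{e},{g},{a,c},{a,d},{a,e},{a,g},{d,e},{d,f},{d,g},{e,f},{f,g},{d,e,f},{d,f,g}} W2={{c},{f},{a,c},{b,c},{b,f},{c,f},{d,f},{e,f},{f,g},{b,c,f},{d,e,f},{d,f,g}} W3={{b},{b,c},{b,f},{b,c,f}}
  W12={{a,c},{d,f},{e,f},{f,g},{d,e,f},{d,f,g}} W23={{b,c},{b,f},{b,c,f}}
components per intersection:
  W1: {{a},{d},{e},{g},{a,c},{a,d},{a,e},{a,g},{d,e},{d,f},{d,g},{e,f},{f,g},{d,e,f},{d,f,g}}
  W2: {{c},{f},{a,c},{b,c},{b,f},{c,f},{d,f},{e,f},{f,g},{b,c,f},{d,e,f},{d,f,g}}
  W3: {{b},{b,c},{b,f},{b,c,f}}
  W12: {{a,c}} {{d,f},{e,f},{f,g},{d,e,f},{d,f,g}}
  W23: {{b,c},{b,f},{b,c,f}}
C dims 3,3; δ0: rk 2, SNF 1^2
degree 0: 3−2−0 = 1 → Ȟ^0 ≅ Z
degree 1: 3−0−2 = 1 → Ȟ^1 ≅ Z
degree 2: 0−0−0 = 0 → Ȟ^2 ≅ 0
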